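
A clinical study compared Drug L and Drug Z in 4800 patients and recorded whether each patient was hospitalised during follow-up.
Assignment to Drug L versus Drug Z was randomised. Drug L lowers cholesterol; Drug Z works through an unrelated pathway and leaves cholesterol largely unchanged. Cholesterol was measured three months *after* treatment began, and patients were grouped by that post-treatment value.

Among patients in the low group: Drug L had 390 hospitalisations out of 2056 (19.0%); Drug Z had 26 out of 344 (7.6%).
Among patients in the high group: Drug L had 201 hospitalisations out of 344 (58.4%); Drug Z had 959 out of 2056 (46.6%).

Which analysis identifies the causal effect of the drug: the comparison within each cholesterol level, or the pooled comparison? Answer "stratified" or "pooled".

pooled

Within every cholesterol level Drug Z has the lower rate, yet pooled Drug L does — Simpson's reversal.
Cholesterol here is a post-treatment variable shaped by the drug; conditioning on it would introduce bias rather than remove it. The overall comparison is the causal one.
Pooled: Drug L 24.6% vs Drug Z 41.0%; Drug L is lower overall.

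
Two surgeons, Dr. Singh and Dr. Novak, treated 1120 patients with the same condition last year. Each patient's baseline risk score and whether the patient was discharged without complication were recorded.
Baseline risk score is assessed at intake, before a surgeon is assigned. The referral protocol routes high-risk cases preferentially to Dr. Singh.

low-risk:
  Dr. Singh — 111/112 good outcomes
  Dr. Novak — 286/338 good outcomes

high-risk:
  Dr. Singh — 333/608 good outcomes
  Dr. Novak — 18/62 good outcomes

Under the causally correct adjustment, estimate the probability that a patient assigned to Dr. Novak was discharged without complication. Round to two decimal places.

0.51

Since baseline risk score is a pre-existing factor (not a product of the surgeon) and it affects the outcome on its own, it is a confounder. The stratified rates, not the pooled rate, identify the causal effect.
Standardising Dr. Novak to the population baseline risk score mix: 0.402·286/338 + 0.598·18/62 = 0.514.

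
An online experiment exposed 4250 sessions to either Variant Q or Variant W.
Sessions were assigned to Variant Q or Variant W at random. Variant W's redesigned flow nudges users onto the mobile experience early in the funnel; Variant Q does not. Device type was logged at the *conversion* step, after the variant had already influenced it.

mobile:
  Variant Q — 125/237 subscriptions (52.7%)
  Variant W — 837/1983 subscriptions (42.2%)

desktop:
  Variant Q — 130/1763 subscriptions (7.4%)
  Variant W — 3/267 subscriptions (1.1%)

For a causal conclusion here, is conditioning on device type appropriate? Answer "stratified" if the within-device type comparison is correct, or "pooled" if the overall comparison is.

pooled

Device type is downstream of the variant. One should not condition on a consequence of treatment, so the overall rates are the right comparison.
Pooled: Variant Q 12.8% vs Variant W 37.3%; Variant W is higher overall.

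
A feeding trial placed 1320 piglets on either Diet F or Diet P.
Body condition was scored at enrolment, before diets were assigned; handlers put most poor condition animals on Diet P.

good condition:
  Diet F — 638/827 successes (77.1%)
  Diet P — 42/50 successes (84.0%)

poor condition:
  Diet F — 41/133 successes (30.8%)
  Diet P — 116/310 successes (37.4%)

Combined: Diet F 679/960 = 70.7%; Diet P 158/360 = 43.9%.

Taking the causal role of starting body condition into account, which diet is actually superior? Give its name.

Starting body condition satisfies the back-door criterion: it is not a descendant of the diet, and it blocks the spurious path from diet to outcome. Adjusting for it (i.e., using the within-starting body condition rates) gives the causal effect.
Within each level — good condition: 77.1% vs 84.0%; poor condition: 30.8% vs 37.4% — Diet P is higher every time.

Diet P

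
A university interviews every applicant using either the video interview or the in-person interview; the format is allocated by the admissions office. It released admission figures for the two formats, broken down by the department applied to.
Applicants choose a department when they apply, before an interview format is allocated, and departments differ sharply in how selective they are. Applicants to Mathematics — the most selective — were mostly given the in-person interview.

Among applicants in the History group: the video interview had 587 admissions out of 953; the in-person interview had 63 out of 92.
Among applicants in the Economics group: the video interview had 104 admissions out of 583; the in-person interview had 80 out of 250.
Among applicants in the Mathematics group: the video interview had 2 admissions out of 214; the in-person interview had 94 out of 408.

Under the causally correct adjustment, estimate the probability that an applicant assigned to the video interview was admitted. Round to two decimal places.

0.32

Within every department level the in-person interview has the higher rate, yet pooled the video interview does — Simpson's reversal.
Since department is a pre-existing factor (not a product of the interview format) and it affects the outcome on its own, it is a confounder. The stratified rates, not the pooled rate, identify the causal effect.
Standardising the video interview to the population department mix: 0.418·587/953 + 0.333·104/583 + 0.249·2/214 = 0.319.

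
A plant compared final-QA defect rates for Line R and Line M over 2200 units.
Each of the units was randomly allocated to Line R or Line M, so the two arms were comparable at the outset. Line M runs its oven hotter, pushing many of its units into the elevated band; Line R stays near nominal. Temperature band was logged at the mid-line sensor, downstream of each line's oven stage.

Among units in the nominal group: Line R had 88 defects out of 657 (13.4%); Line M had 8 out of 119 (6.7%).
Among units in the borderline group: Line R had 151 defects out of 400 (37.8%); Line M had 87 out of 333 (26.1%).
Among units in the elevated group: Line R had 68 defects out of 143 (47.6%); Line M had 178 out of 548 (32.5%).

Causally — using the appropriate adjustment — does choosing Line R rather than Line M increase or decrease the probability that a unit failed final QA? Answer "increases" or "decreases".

In-process temperature band is recorded after the line and is itself shifted by it — it sits on the causal path from line to outcome. Conditioning on a mediator would strip out part of the effect we want; the pooled comparison gives the total causal effect.
Pooled: Line R 25.6% vs Line M 27.3%; Line R is lower overall.

decreases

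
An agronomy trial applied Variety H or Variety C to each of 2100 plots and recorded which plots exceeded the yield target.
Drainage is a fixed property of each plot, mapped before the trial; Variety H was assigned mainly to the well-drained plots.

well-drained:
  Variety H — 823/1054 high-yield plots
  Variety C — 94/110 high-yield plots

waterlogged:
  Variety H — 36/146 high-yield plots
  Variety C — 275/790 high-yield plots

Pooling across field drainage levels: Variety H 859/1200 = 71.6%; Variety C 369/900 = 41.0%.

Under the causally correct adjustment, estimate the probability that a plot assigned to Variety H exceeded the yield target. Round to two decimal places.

Field drainage satisfies the back-door criterion: it is not a descendant of the variety, and it blocks the spurious path from variety to outcome. Adjusting for it (i.e., using the within-field drainage rates) gives the causal effect.
Standardising Variety H to the population field drainage mix: 0.554·823/1054 + 0.446·36/146 = 0.543.

0.54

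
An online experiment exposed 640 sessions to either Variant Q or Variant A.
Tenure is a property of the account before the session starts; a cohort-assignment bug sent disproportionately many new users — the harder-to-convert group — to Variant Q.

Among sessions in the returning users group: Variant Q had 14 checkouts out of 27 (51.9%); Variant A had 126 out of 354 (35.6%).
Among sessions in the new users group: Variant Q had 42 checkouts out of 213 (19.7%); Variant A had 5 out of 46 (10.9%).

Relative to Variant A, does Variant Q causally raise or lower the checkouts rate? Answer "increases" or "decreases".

The stratified and pooled comparisons disagree (Variant Q wins within each user tenure; Variant A wins overall), so the answer turns on the causal role of user tenure.
User tenure differs across variants for reasons unrelated to any effect of the variant itself, and it separately predicts the outcome — a classic confounder. We must compare within user tenure levels.
Within each level — returning users: 51.9% vs 35.6%; new users: 19.7% vs 10.9% — Variant Q is higher every time.

increases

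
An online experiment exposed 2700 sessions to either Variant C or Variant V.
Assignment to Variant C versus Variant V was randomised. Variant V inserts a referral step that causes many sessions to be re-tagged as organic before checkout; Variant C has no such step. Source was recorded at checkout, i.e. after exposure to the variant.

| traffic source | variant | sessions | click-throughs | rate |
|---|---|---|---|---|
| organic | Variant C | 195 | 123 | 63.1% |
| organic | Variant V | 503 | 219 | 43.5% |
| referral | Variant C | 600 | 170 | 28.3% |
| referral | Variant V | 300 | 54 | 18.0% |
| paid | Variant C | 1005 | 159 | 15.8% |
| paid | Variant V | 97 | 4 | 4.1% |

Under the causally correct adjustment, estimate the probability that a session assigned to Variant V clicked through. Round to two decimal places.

0.31

Traffic source lies on the pathway variant → traffic source → outcome, so adjusting for it blocks the indirect effect. For the total causal effect of variant, use the unadjusted pooled rates.
So P(outcome | do(Variant V)) is just the pooled rate for Variant V: 277/900 = 0.308.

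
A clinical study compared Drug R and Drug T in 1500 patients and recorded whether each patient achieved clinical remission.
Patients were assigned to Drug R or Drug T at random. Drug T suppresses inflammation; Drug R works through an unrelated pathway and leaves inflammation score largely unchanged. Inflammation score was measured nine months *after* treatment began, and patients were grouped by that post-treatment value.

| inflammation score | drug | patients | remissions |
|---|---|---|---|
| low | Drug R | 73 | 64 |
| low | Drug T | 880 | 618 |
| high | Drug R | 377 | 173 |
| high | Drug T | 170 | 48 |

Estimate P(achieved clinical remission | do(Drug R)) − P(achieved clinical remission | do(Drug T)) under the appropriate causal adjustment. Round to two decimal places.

-0.11

Within every inflammation score level Drug R has the higher rate, yet pooled Drug T does — Simpson's reversal.
The distribution of inflammation score is itself part of what the drug does — it is an intermediate outcome. Holding it fixed would remove that part of the effect; the total effect is the pooled difference.
The causal difference is the pooled difference: 0.527 − 0.634 = -0.108.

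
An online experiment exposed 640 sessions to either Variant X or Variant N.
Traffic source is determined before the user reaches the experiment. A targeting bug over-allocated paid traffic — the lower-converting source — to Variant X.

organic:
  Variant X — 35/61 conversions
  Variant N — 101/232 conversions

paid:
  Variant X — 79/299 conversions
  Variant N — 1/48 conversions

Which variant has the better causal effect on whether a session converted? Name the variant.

Variant X

The traffic source-specific comparison favours Variant X throughout, but the pooled figures favour Variant N. The question is whether to condition on traffic source.
Traffic source is set before the variant has any effect — it is not caused by the variant — and it independently drives the outcome. That makes it a confounder, so the causal comparison is within traffic source levels.
Within each level — organic: 57.4% vs 43.5%; paid: 26.4% vs 2.1% — Variant X is higher every time.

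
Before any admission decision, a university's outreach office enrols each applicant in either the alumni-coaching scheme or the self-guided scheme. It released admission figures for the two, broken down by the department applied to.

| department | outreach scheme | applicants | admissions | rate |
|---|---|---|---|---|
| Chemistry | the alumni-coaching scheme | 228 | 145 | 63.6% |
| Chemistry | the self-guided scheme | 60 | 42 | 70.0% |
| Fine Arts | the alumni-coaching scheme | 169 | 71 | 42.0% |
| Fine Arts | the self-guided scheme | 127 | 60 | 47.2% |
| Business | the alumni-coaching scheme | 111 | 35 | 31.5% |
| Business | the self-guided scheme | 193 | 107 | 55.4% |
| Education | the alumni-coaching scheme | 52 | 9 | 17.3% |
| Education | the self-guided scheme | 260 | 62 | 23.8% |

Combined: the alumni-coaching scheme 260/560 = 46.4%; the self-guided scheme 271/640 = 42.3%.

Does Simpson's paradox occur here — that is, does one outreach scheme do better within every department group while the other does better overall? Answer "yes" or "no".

Within each department level (Chemistry 63.6% vs 70.0%; Fine Arts 42.0% vs 47.2%; Business 31.5% vs 55.4%; Education 17.3% vs 23.8%), the self-guided scheme has the higher rate every time. Pooled: 46.4% vs 42.3% — the alumni-coaching scheme has the higher rate overall. The two comparisons disagree.

yes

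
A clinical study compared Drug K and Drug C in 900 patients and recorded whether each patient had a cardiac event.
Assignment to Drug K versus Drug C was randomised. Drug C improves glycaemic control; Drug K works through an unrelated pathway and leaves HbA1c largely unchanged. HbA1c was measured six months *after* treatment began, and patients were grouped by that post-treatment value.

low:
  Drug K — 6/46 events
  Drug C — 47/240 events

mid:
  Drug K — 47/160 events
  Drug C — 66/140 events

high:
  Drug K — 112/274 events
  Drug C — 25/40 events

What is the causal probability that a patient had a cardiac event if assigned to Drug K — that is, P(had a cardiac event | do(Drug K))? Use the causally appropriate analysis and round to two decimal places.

HbA1c here is a post-treatment variable shaped by the drug; conditioning on it would introduce bias rather than remove it. The overall comparison is the causal one.
So P(outcome | do(Drug K)) is just the pooled rate for Drug K: 165/480 = 0.344.

0.34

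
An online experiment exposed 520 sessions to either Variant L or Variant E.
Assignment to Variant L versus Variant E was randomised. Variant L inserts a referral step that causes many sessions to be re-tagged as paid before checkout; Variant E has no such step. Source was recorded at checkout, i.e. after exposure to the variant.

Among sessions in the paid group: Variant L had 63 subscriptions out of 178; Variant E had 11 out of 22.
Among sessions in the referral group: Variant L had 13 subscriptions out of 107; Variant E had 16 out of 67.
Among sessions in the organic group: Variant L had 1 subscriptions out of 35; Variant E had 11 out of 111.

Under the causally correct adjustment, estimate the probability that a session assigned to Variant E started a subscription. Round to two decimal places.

0.19

Traffic source is recorded after the variant and is itself shifted by it — it sits on the causal path from variant to outcome. Conditioning on a mediator would strip out part of the effect we want; the pooled comparison gives the total causal effect.
So P(outcome | do(Variant E)) is just the pooled rate for Variant E: 38/200 = 0.190.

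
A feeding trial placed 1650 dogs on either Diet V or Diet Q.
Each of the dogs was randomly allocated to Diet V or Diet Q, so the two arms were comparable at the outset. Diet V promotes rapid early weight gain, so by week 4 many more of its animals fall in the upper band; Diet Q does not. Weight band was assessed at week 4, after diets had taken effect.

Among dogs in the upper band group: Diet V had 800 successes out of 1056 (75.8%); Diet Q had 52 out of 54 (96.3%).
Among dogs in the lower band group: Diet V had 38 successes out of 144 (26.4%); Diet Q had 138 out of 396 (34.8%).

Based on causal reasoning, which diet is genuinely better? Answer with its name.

Diet V

Within every week-4 weight band level Diet Q has the higher rate, yet pooled Diet V does — Simpson's reversal.
Week-4 weight band is recorded after the diet and is itself shifted by it — it sits on the causal path from diet to outcome. Conditioning on a mediator would strip out part of the effect we want; the pooled comparison gives the total causal effect.
Pooled: Diet V 69.8% vs Diet Q 42.2%; Diet V is higher overall.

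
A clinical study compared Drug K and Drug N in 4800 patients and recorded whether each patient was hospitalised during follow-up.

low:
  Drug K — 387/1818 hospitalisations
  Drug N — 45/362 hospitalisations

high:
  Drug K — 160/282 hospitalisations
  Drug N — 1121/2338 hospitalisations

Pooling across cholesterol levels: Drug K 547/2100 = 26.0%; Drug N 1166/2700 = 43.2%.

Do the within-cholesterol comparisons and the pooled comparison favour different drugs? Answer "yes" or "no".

yes

Within each cholesterol level (low 21.3% vs 12.4%; high 56.7% vs 47.9%), Drug N has the lower rate every time. Pooled: 26.0% vs 43.2% — Drug K has the lower rate overall. The two comparisons disagree.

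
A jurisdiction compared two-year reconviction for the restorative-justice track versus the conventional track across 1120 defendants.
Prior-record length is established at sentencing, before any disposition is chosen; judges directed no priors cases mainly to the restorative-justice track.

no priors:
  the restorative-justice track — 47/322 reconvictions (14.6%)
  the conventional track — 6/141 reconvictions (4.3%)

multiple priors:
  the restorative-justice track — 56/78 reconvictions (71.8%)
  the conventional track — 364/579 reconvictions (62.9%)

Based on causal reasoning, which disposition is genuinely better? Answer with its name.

the conventional track

The imbalance in prior-record length arose from how defendants were allocated, not from anything the disposition did; and prior-record length independently affects the outcome. The pooled gap is confounded — condition on prior-record length.
Within each level — no priors: 14.6% vs 4.3%; multiple priors: 71.8% vs 62.9% — the conventional track is lower every time.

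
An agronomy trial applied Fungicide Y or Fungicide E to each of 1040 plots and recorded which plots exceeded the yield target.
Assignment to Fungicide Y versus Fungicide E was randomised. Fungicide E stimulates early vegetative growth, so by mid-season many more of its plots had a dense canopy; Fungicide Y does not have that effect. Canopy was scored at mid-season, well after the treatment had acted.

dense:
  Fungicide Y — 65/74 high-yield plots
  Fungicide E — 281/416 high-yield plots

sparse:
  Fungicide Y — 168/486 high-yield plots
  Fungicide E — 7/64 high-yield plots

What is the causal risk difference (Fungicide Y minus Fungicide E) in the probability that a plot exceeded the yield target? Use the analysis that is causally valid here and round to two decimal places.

-0.18

Within every mid-season canopy level Fungicide Y has the higher rate, yet pooled Fungicide E does — Simpson's reversal.
Stratifying would compare fungicides among plots the fungicides themselves sorted into mid-season canopy groups — a form of selection on an intermediate. The unconditioned pooled rates give the total causal effect.
The causal difference is the pooled difference: 0.416 − 0.600 = -0.184.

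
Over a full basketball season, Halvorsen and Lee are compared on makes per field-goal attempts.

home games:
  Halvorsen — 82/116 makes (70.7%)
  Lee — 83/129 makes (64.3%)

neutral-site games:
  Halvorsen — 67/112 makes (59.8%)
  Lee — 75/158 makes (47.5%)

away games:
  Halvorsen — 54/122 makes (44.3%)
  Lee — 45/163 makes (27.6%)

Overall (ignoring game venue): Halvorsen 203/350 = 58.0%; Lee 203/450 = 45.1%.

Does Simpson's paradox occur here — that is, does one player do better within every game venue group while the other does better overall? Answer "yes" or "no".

Within each game venue level (home games 70.7% vs 64.3%; neutral-site games 59.8% vs 47.5%; away games 44.3% vs 27.6%), Halvorsen has the higher rate every time. Pooled: 58.0% vs 45.1% — Halvorsen has the higher rate overall. They agree.

no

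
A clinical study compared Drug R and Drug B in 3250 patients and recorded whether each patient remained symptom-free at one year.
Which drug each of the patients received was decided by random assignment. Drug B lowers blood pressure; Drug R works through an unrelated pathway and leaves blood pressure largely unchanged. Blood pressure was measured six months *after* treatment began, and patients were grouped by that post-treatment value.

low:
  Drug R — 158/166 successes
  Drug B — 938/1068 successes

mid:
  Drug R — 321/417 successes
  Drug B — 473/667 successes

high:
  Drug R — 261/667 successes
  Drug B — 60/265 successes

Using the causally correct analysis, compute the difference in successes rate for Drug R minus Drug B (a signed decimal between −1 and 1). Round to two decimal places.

Stratifying would compare drugs among patients the drugs themselves sorted into blood pressure groups — a form of selection on an intermediate. The unconditioned pooled rates give the total causal effect.
The causal difference is the pooled difference: 0.592 − 0.736 = -0.143.

-0.14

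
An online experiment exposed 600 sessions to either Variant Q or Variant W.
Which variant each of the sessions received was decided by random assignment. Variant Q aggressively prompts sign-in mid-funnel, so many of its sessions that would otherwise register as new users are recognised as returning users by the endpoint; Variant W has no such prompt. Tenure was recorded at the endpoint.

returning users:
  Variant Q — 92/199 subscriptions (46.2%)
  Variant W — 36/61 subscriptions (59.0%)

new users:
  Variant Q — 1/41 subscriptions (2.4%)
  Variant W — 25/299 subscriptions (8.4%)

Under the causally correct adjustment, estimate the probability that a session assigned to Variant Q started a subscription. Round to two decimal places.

0.39

The stratified and pooled comparisons disagree (Variant W wins within each user tenure; Variant Q wins overall), so the answer turns on the causal role of user tenure.
User tenure is downstream of the variant. One should not condition on a consequence of treatment, so the overall rates are the right comparison.
So P(outcome | do(Variant Q)) is just the pooled rate for Variant Q: 93/240 = 0.388.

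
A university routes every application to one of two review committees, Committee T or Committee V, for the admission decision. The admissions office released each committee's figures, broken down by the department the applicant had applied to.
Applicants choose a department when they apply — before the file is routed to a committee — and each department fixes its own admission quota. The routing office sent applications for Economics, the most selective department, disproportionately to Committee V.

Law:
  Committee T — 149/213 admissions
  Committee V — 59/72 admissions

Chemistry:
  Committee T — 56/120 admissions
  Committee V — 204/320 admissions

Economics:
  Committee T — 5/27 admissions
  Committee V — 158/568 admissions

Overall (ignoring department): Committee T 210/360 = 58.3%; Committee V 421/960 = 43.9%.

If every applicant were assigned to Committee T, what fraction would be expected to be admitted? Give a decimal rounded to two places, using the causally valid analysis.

0.39

The imbalance in department arose from how applicants were allocated, not from anything the review committee did; and department independently affects the outcome. The pooled gap is confounded — condition on department.
Standardising Committee T to the population department mix: 0.216·149/213 + 0.333·56/120 + 0.451·5/27 = 0.390.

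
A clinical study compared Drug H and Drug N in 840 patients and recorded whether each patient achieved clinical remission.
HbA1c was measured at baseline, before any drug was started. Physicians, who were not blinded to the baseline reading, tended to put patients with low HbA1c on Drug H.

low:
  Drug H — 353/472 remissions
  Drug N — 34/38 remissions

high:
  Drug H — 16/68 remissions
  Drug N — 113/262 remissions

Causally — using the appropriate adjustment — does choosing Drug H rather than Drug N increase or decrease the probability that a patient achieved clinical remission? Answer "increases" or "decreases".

Nothing the drug does changes HbA1c; the imbalance is an allocation artefact. With HbA1c also predicting the outcome, the pooled figure is confounded, and the within-stratum comparison is the causal one.
Within each level — low: 74.8% vs 89.5%; high: 23.5% vs 43.1% — Drug N is higher every time.

decreases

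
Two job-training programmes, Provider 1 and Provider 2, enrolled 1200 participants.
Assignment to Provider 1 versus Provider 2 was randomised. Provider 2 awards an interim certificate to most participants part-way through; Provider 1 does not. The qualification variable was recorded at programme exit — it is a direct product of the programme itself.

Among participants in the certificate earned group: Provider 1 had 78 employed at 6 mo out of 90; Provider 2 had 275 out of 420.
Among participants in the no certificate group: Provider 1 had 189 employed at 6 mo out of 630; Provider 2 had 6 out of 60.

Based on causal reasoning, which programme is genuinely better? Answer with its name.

Provider 2

The qualification attained during the programme-specific comparison favours Provider 1 throughout, but the pooled figures favour Provider 2. The question is whether to condition on qualification attained during the programme.
Because the programme influences qualification attained during the programme, qualification attained during the programme is a post-treatment mediator, not a confounder. Stratifying on it would bias the estimate; the causal effect is the crude pooled difference.
Pooled: Provider 1 37.1% vs Provider 2 58.5%; Provider 2 is higher overall.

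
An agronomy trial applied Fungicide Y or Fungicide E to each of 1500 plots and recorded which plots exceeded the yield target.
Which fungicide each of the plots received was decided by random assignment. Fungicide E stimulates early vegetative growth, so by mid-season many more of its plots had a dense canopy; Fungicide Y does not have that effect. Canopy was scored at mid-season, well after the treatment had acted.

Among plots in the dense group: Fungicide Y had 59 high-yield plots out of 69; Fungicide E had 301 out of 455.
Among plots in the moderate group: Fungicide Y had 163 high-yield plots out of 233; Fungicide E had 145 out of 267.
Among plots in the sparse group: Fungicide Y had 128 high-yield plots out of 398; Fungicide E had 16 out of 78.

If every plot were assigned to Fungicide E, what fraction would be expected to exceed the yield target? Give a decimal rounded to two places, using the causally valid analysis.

0.58

Mid-season canopy is recorded after the fungicide and is itself shifted by it — it sits on the causal path from fungicide to outcome. Conditioning on a mediator would strip out part of the effect we want; the pooled comparison gives the total causal effect.
So P(outcome | do(Fungicide E)) is just the pooled rate for Fungicide E: 462/800 = 0.578.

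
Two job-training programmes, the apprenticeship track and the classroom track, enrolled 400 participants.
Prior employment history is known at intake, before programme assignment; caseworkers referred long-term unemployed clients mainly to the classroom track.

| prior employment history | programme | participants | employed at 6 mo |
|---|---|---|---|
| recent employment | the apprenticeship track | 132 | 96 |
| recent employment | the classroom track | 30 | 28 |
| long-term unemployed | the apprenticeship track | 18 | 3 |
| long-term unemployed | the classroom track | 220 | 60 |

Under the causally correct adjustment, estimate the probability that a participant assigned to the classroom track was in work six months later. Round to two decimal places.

Here prior employment history is a common cause — it drives both which programme a case falls under and the outcome. The crude comparison mixes populations; the stratum-specific rates are the causally relevant ones.
Standardising the classroom track to the population prior employment history mix: 0.405·28/30 + 0.595·60/220 = 0.540.

0.54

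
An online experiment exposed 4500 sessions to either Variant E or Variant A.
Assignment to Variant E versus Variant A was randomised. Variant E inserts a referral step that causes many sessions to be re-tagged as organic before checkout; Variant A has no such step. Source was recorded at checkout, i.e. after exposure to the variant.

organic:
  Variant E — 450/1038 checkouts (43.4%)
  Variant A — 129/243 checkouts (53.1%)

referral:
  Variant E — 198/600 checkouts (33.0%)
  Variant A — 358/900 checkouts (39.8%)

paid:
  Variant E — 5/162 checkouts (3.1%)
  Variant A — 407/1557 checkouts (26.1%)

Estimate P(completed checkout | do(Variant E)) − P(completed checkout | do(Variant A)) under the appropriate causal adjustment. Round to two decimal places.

Traffic source is recorded after the variant and is itself shifted by it — it sits on the causal path from variant to outcome. Conditioning on a mediator would strip out part of the effect we want; the pooled comparison gives the total causal effect.
The causal difference is the pooled difference: 0.363 − 0.331 = +0.032.

+0.03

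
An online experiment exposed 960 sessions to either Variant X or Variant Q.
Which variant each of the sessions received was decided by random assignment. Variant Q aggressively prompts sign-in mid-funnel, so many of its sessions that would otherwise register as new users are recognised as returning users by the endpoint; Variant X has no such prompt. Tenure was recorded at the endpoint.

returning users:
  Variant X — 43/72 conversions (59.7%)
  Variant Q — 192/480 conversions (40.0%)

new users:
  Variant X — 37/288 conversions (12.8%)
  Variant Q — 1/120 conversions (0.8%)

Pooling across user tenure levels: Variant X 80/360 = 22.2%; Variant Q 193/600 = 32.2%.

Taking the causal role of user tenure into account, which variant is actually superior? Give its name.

User tenure here is a post-treatment variable shaped by the variant; conditioning on it would introduce bias rather than remove it. The overall comparison is the causal one.
Pooled: Variant X 22.2% vs Variant Q 32.2%; Variant Q is higher overall.

Variant Q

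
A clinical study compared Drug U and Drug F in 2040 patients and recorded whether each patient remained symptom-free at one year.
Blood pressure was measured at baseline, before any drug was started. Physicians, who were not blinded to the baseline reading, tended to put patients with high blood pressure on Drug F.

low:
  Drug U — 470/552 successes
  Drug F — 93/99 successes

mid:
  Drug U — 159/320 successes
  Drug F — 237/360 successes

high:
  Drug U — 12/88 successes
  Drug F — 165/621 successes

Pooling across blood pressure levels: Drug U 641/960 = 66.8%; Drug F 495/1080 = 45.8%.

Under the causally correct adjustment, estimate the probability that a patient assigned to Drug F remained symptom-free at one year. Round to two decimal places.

The stratified and pooled comparisons disagree (Drug F wins within each blood pressure; Drug U wins overall), so the answer turns on the causal role of blood pressure.
Blood pressure differs across drugs for reasons unrelated to any effect of the drug itself, and it separately predicts the outcome — a classic confounder. We must compare within blood pressure levels.
Standardising Drug F to the population blood pressure mix: 0.319·93/99 + 0.333·237/360 + 0.348·165/621 = 0.612.

0.61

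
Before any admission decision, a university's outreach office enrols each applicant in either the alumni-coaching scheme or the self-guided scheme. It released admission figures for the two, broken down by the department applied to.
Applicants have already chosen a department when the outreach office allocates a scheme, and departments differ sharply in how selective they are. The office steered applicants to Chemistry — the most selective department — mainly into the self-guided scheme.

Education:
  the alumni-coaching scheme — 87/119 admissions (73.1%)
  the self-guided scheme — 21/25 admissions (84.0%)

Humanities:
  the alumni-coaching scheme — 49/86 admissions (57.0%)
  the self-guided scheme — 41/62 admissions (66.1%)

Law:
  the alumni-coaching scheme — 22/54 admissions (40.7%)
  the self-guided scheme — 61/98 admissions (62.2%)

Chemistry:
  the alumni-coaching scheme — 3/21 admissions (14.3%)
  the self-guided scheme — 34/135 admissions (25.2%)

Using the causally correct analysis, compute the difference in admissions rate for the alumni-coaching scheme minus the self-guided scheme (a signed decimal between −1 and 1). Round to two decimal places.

-0.13

Within every department level the self-guided scheme has the higher rate, yet pooled the alumni-coaching scheme does — Simpson's reversal.
Department is set before the outreach scheme has any effect — it is not caused by the outreach scheme — and it independently drives the outcome. That makes it a confounder, so the causal comparison is within department levels.
Adjusting over the population distribution of department: 0.240·(0.731−0.840) + 0.247·(0.570−0.661) + 0.253·(0.407−0.622) + 0.260·(0.143−0.252) = -0.132.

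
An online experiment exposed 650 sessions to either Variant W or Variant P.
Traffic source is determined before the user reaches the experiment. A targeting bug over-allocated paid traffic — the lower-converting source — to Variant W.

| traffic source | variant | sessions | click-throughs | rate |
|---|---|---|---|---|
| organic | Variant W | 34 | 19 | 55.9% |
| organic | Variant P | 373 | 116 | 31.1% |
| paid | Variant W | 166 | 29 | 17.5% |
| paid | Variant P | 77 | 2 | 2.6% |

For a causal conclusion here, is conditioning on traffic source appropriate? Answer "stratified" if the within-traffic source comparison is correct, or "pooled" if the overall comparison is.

Since traffic source is a pre-existing factor (not a product of the variant) and it affects the outcome on its own, it is a confounder. The stratified rates, not the pooled rate, identify the causal effect.
Within each level — organic: 55.9% vs 31.1%; paid: 17.5% vs 2.6% — Variant W is higher every time.

stratified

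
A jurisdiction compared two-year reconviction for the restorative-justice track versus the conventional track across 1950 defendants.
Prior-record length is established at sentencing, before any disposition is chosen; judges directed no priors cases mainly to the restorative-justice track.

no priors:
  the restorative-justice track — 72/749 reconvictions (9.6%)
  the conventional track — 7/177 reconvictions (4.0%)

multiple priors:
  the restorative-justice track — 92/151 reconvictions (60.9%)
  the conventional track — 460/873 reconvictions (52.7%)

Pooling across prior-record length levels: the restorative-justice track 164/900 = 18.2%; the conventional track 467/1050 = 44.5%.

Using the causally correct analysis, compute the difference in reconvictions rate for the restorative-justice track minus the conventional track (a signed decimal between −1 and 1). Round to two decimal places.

+0.07

the conventional track is lower inside every prior-record length stratum but the restorative-justice track is lower in aggregate. Whether to stratify depends on how prior-record length relates to the disposition.
Here prior-record length is a common cause — it drives both which disposition a case falls under and the outcome. The crude comparison mixes populations; the stratum-specific rates are the causally relevant ones.
Adjusting over the population distribution of prior-record length: 0.475·(0.096−0.040) + 0.525·(0.609−0.527) = +0.070.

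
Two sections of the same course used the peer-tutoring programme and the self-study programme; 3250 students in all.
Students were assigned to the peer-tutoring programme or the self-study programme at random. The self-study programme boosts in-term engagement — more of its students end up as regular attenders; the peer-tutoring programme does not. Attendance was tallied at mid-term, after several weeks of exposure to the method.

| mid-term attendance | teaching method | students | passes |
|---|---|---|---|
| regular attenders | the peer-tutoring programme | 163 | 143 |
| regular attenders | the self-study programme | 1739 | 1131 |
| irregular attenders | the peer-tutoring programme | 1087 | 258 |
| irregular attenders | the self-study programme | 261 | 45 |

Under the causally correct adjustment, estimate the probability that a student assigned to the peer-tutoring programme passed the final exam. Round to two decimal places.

0.32

Within every mid-term attendance level the peer-tutoring programme has the higher rate, yet pooled the self-study programme does — Simpson's reversal.
Mid-term attendance lies on the pathway teaching method → mid-term attendance → outcome, so adjusting for it blocks the indirect effect. For the total causal effect of teaching method, use the unadjusted pooled rates.
So P(outcome | do(the peer-tutoring programme)) is just the pooled rate for the peer-tutoring programme: 401/1250 = 0.321.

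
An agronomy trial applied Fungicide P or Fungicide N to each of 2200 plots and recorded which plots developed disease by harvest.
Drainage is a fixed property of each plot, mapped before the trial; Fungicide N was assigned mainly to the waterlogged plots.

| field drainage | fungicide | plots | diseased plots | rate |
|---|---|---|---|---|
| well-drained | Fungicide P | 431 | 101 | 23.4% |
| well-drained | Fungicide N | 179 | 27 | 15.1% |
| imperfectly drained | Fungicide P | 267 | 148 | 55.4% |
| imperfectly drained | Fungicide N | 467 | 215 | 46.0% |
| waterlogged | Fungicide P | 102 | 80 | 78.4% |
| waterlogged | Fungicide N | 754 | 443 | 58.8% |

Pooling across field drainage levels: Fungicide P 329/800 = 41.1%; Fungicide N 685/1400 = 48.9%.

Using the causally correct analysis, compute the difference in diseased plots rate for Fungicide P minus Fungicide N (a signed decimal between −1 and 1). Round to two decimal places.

The field drainage-specific comparison favours Fungicide N throughout, but the pooled figures favour Fungicide P. The question is whether to condition on field drainage.
Field drainage satisfies the back-door criterion: it is not a descendant of the fungicide, and it blocks the spurious path from fungicide to outcome. Adjusting for it (i.e., using the within-field drainage rates) gives the causal effect.
Adjusting over the population distribution of field drainage: 0.277·(0.234−0.151) + 0.334·(0.554−0.460) + 0.389·(0.784−0.588) = +0.131.

+0.13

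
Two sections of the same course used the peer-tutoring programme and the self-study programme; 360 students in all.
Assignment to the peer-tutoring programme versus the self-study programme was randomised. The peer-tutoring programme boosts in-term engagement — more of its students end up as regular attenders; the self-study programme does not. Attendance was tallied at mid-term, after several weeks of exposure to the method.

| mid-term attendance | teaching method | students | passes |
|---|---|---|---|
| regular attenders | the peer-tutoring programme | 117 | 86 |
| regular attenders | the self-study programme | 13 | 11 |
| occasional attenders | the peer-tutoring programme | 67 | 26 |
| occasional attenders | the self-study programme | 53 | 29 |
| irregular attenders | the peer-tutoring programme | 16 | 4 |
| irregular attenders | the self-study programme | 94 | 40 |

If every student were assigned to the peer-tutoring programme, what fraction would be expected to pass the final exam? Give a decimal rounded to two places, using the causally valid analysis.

Because the teaching method influences mid-term attendance, mid-term attendance is a post-treatment mediator, not a confounder. Stratifying on it would bias the estimate; the causal effect is the crude pooled difference.
So P(outcome | do(the peer-tutoring programme)) is just the pooled rate for the peer-tutoring programme: 116/200 = 0.580.

0.58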